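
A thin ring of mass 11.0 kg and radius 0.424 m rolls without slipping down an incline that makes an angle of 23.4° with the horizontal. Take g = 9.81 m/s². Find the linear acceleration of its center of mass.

a ≈ 1.95 m/s²

Translation along the incline: Mg sinθ − f = Ma.
Rotation about the center: fR = Iα with I = MR². No-slip gives a = αR, so f = (I/R²)a = M a.
Substituting: Mg sinθ = (1 + 1.000)Ma, so a = g sinθ/(1 + 1.000) = (9.81) sin 23.4° / 2.000 = 1.948 m/s².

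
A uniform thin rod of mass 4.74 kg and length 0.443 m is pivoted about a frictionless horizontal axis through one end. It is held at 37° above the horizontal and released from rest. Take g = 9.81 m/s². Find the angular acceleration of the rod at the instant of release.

α ≈ 26.5 rad/s²

About the pivot, I = (1/3)ML² = (1/3)(4.74)(0.443)² = 0.3101 kg·m².
The weight acts at the center, a distance L/2 = 0.2215 m from the pivot; τ = Mg(L/2) cos 37° = 8.226 N·m.
α = τ/I = 8.226/0.3101 = 26.53 rad/s².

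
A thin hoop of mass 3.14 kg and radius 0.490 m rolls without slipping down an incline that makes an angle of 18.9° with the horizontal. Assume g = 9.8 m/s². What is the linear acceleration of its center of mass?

Translation along the incline: Mg sinθ − f = Ma.
Rotation about the center: fR = Iα with I = MR². No-slip gives a = αR, so f = (I/R²)a = M a.
Substituting: Mg sinθ = (1 + 1.000)Ma, so a = g sinθ/(1 + 1.000) = (9.8) sin 18.9° / 2.000 = 1.587 m/s².

a ≈ 1.59 m/s²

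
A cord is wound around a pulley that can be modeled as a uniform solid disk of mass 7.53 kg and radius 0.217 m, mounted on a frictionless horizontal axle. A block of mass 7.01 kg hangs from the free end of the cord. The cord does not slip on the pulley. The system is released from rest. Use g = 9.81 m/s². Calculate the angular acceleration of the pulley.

I = ½MR² = (1/2)(7.53)(0.217)² = 0.1773 kg·m².
Block: mg − T = ma. Pulley: TR = Iα. No-slip: a = αR, so T = (I/R²)a = 3.765·a.
Then mg = (m + 3.765)a, so a = (7.01)(9.81)/(7.01 + 3.765) = 6.382 m/s².
α = a/R = 6.382/0.217 = 29.41 rad/s².

α ≈ 29.4 rad/s²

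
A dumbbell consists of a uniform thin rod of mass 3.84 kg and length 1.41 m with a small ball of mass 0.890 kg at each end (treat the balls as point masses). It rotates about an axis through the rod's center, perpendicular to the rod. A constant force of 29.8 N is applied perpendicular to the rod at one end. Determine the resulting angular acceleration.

I_rod = (1/12)ML² = (1/12)(3.84)(1.41)² = 0.6362 kg·m².
I_balls = 2·m·(L/2)² = 2(0.890)(0.7050)² = 0.8847 kg·m².
Total I = 1.521 kg·m².
τ = F·(L/2) = (29.8)(0.705) = 21.01 N·m.
α = τ/I = 21.01/1.521 = 13.81 rad/s².

α ≈ 13.8 rad/s²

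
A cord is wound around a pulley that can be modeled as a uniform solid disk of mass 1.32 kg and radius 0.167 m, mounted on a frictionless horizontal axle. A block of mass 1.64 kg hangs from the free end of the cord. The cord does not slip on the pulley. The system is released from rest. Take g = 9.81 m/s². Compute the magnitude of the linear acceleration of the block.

a ≈ 6.99 m/s²

I = ½MR² = (1/2)(1.32)(0.167)² = 0.01841 kg·m².
Block: mg − T = ma. Pulley: TR = Iα. No-slip: a = αR, so T = (I/R²)a = 0.6600·a.
Then mg = (m + 0.6600)a, so a = (1.64)(9.81)/(1.64 + 0.6600) = 6.995 m/s².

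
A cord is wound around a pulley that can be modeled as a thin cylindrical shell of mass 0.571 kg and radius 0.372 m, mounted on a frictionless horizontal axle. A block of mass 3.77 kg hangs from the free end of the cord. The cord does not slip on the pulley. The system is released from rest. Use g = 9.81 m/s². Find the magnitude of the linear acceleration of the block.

a ≈ 8.52 m/s²

I = MR² = (0.571)(0.372)² = 0.07902 kg·m².
Block: mg − T = ma. Pulley: TR = Iα. No-slip: a = αR, so T = (I/R²)a = 0.5710·a.
Then mg = (m + 0.5710)a, so a = (3.77)(9.81)/(3.77 + 0.5710) = 8.520 m/s².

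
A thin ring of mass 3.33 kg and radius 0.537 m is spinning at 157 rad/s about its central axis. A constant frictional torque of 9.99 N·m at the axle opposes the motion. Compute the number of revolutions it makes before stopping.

I = MR² = (3.33)(0.537)² = 0.9603 kg·m².
The net torque has magnitude 9.99 N·m, opposing ω.
|α| = τ/I = 9.990/0.9603 = 10.40 rad/s² (deceleration).
ω² = ω₀² − 2|α|θ with ω = 0 ⇒ θ = ω₀²/(2|α|) = 1185 rad = 188.5 rev.

≈ 189 revolutions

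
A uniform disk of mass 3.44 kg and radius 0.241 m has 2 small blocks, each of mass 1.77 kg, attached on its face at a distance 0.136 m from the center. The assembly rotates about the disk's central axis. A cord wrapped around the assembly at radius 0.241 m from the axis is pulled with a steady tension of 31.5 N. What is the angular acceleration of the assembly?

I_disk = ½MR² = ½(3.44)(0.241)² = 0.09990 kg·m².
I_blocks = 2·m·r² = 2(1.77)(0.136)² = 0.06548 kg·m².
Total I = 0.1654 kg·m².
τ = F r = (31.5)(0.241) = 7.591 N·m.
α = τ/I = 7.591/0.1654 = 45.90 rad/s².

α ≈ 45.9 rad/s²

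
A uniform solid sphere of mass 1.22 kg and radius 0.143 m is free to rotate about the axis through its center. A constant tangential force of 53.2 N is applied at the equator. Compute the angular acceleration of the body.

α ≈ 762 rad/s²

I = (2/5)MR² = (2/5)(1.22)(0.143)² = 0.009979 kg·m².
τ = F R = (53.2)(0.143) = 7.608 N·m.
Newton's second law for rotation, τ = Iα, gives α = τ/I = 7.608/0.009979 = 762.4 rad/s².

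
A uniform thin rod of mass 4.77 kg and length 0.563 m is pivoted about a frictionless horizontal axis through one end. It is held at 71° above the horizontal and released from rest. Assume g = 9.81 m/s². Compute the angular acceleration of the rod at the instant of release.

About the pivot, I = (1/3)ML² = (1/3)(4.77)(0.563)² = 0.5040 kg·m².
The weight acts at the center, a distance L/2 = 0.2815 m from the pivot; τ = Mg(L/2) cos 71° = 4.289 N·m.
α = τ/I = 4.289/0.5040 = 8.509 rad/s².
(Equivalently α = (3g/(2L)) cos 71° = 8.509 rad/s².)

α ≈ 8.51 rad/s²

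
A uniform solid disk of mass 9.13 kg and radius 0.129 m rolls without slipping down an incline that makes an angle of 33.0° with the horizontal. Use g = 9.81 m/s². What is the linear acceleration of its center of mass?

Translation along the incline: Mg sinθ − f = Ma.
Rotation about the center: fR = Iα with I = ½MR². No-slip gives a = αR, so f = (I/R²)a = (1/2)M a.
Substituting: Mg sinθ = (1 + 0.5000)Ma, so a = g sinθ/(1 + 0.5000) = (9.81) sin 33.0° / 1.500 = 3.562 m/s².

a ≈ 3.56 m/s²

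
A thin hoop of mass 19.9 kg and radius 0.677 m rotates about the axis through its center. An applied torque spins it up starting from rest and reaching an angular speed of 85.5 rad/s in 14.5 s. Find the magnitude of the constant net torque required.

I = MR² = (19.9)(0.677)² = 9.121 kg·m².
α = Δω/Δt = (85.5 − 0)/14.5 = 5.897 rad/s².
τ = Iα = (9.121)(5.897) = 53.78 N·m.

τ ≈ 53.8 N·m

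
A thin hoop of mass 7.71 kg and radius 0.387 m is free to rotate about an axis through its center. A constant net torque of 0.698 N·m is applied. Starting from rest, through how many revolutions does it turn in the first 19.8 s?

≈ 18.9 revolutions

I = MR² = (7.71)(0.387)² = 1.155 kg·m².
α = τ/I = 0.698/1.155 = 0.6045 rad/s².
θ = ½αt² = ½(0.6045)(19.8)² = 118.5 rad.
Revolutions = θ/(2π) = 18.86.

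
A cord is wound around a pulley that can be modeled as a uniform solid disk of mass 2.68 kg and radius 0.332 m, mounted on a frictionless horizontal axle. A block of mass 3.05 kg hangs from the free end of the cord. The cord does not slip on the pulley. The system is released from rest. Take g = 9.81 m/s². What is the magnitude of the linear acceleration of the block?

a ≈ 6.82 m/s²

I = ½MR² = (1/2)(2.68)(0.332)² = 0.1477 kg·m².
Block: mg − T = ma. Pulley: TR = Iα. No-slip: a = αR, so T = (I/R²)a = 1.340·a.
Then mg = (m + 1.340)a, so a = (3.05)(9.81)/(3.05 + 1.340) = 6.816 m/s².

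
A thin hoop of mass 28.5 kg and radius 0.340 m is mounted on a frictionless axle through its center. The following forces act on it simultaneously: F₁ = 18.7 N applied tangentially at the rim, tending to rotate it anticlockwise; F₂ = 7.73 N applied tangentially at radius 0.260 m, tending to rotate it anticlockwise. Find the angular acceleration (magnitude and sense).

α ≈ 2.54 rad/s², anticlockwise

I = MR² = (28.5)(0.340)² = 3.295 kg·m².
Taking anticlockwise as positive: τ₁ = +(18.7)(0.340) = +6.358 N·m; τ₂ = +(7.73)(0.260) = +2.010 N·m.
Net torque τ = 8.368 N·m.
α = τ/I = 8.368/3.295 = 2.540 rad/s².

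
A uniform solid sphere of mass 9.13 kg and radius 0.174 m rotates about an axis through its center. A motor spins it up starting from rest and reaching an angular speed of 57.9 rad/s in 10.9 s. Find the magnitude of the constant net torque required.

I = (2/5)MR² = (2/5)(9.13)(0.174)² = 0.1106 kg·m².
α = Δω/Δt = (57.9 − 0)/10.9 = 5.312 rad/s².
τ = Iα = (0.1106)(5.312) = 0.5873 N·m.

τ ≈ 0.587 N·m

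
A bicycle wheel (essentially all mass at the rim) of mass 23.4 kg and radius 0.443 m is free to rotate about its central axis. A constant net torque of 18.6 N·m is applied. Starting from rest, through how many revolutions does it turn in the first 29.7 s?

≈ 284 revolutions

I = MR² = (23.4)(0.443)² = 4.592 kg·m².
α = τ/I = 18.6/4.592 = 4.050 rad/s².
θ = ½αt² = ½(4.050)(29.7)² = 1786 rad.
Revolutions = θ/(2π) = 284.3.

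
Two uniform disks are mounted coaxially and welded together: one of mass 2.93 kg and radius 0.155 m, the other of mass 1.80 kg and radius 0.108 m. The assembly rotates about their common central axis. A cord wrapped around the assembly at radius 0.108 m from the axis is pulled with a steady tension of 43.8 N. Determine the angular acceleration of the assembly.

I = ½M₁R₁² + ½M₂R₂² = ½(2.93)(0.155)² + ½(1.80)(0.108)² = 0.04569 kg·m².
τ = F r = (43.8)(0.108) = 4.730 N·m.
α = τ/I = 4.730/0.04569 = 103.5 rad/s².

α ≈ 104 rad/s²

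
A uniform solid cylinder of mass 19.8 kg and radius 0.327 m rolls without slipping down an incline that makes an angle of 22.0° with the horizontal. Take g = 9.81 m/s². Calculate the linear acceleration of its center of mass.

a ≈ 2.45 m/s²

Translation along the incline: Mg sinθ − f = Ma.
Rotation about the center: fR = Iα with I = ½MR². No-slip gives a = αR, so f = (I/R²)a = (1/2)M a.
Substituting: Mg sinθ = (1 + 0.5000)Ma, so a = g sinθ/(1 + 0.5000) = (9.81) sin 22.0° / 1.500 = 2.450 m/s².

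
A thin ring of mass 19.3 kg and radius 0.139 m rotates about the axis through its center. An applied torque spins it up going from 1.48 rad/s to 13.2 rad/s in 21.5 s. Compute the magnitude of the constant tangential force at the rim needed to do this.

I = MR² = (19.3)(0.139)² = 0.3729 kg·m².
α = Δω/Δt = (13.2 − 1.48)/21.5 = 0.5451 rad/s².
The required torque is τ = Iα = (0.3729)(0.5451) = 0.2033 N·m.
A tangential force at the rim gives τ = FR, so F = τ/R = 0.2033/0.139 = 1.462 N.

F ≈ 1.46 N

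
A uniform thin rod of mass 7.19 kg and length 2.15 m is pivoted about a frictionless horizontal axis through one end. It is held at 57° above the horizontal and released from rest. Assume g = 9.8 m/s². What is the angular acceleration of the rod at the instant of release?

About the pivot, I = (1/3)ML² = (1/3)(7.19)(2.15)² = 11.08 kg·m².
The weight acts at the center, a distance L/2 = 1.075 m from the pivot; τ = Mg(L/2) cos 57° = 41.25 N·m.
α = τ/I = 41.25/11.08 = 3.724 rad/s².

α ≈ 3.72 rad/s²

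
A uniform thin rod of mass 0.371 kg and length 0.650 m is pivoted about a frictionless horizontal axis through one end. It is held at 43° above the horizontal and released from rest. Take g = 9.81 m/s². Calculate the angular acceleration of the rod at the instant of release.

About the pivot, I = (1/3)ML² = (1/3)(0.371)(0.650)² = 0.05225 kg·m².
The weight acts at the center, a distance L/2 = 0.3250 m from the pivot; τ = Mg(L/2) cos 43° = 0.8651 N·m.
α = τ/I = 0.8651/0.05225 = 16.56 rad/s².

α ≈ 16.6 rad/s²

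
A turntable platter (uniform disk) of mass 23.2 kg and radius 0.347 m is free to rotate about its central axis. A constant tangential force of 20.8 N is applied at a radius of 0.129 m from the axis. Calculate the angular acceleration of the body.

α ≈ 1.92 rad/s²

I = ½MR² = (1/2)(23.2)(0.347)² = 1.397 kg·m².
τ = F·r = (20.8)(0.129) = 2.683 N·m.
From τ = Iα: α = 2.683/1.397 = 1.921 rad/s².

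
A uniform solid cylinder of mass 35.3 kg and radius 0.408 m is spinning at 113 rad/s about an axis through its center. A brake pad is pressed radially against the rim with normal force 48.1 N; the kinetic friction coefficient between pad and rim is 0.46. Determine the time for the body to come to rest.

I = ½MR² = (1/2)(35.3)(0.408)² = 2.938 kg·m².
Friction force f = μN = (0.46)(48.1) = 22.13 N at the rim; torque magnitude τ = fR = 9.027 N·m, opposing ω.
|α| = τ/I = 9.027/2.938 = 3.073 rad/s² (deceleration).
0 = ω₀ − |α|t ⇒ t = ω₀/|α| = 113/3.073 = 36.78 s.

t ≈ 36.8 s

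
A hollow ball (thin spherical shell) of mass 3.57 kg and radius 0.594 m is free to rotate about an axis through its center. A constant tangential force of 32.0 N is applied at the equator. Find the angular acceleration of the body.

I = (2/3)MR² = (2/3)(3.57)(0.594)² = 0.8397 kg·m².
τ = F R = (32.0)(0.594) = 19.01 N·m.
Newton's second law for rotation, τ = Iα, gives α = τ/I = 19.01/0.8397 = 22.64 rad/s².

α ≈ 22.6 rad/s²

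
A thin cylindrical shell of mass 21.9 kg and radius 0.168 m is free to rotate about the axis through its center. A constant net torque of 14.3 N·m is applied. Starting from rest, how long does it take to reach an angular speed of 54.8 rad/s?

t ≈ 2.37 s

I = MR² = (21.9)(0.168)² = 0.6181 kg·m².
α = τ/I = 14.3/0.6181 = 23.14 rad/s².
ω = αt ⇒ t = ω/α = 54.8/23.14 = 2.369 s.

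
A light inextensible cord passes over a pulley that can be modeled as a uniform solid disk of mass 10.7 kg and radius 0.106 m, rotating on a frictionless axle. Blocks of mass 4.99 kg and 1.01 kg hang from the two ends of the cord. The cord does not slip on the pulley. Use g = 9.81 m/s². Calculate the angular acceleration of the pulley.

α ≈ 32.5 rad/s²

I = ½MR² = (1/2)(10.7)(0.106)² = 0.06011 kg·m².
Heavier block: m₁g − T₁ = m₁a. Lighter block: T₂ − m₂g = m₂a.
Pulley: (T₁ − T₂)R = Iα = I(a/R), so T₁ − T₂ = (I/R²)a = (1/2)M_p a = 5.350·a.
Adding the three: (m₁ − m₂)g = (m₁ + m₂ + 5.350)a, so a = (4.99 − 1.01)(9.81)/(4.99 + 1.01 + 5.350) = 3.440 m/s².
α = a/R = 3.440/0.106 = 32.45 rad/s².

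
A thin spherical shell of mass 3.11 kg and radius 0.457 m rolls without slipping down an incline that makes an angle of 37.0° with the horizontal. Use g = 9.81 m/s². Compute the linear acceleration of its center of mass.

Translation along the incline: Mg sinθ − f = Ma.
Rotation about the center: fR = Iα with I = (2/3)MR². No-slip gives a = αR, so f = (I/R²)a = (2/3)M a.
Substituting: Mg sinθ = (1 + 0.6667)Ma, so a = g sinθ/(1 + 0.6667) = (9.81) sin 37.0° / 1.667 = 3.542 m/s².

a ≈ 3.54 m/s²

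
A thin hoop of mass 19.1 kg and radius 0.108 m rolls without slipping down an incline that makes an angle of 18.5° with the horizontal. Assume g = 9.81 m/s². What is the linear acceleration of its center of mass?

Translation along the incline: Mg sinθ − f = Ma.
Rotation about the center: fR = Iα with I = MR². No-slip gives a = αR, so f = (I/R²)a = M a.
Substituting: Mg sinθ = (1 + 1.000)Ma, so a = g sinθ/(1 + 1.000) = (9.81) sin 18.5° / 2.000 = 1.556 m/s².

a ≈ 1.56 m/s²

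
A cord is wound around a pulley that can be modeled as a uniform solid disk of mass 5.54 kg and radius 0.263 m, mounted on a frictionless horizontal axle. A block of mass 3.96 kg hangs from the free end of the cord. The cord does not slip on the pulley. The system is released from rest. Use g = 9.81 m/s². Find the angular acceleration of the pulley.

α ≈ 21.9 rad/s²

I = ½MR² = (1/2)(5.54)(0.263)² = 0.1916 kg·m².
Block: mg − T = ma. Pulley: TR = Iα. No-slip: a = αR, so T = (I/R²)a = 2.770·a.
Then mg = (m + 2.770)a, so a = (3.96)(9.81)/(3.96 + 2.770) = 5.772 m/s².
α = a/R = 5.772/0.263 = 21.95 rad/s².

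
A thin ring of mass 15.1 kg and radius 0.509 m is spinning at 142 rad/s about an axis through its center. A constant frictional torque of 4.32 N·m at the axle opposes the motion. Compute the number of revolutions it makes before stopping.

I = MR² = (15.1)(0.509)² = 3.912 kg·m².
The net torque has magnitude 4.32 N·m, opposing ω.
|α| = τ/I = 4.320/3.912 = 1.104 rad/s² (deceleration).
ω² = ω₀² − 2|α|θ with ω = 0 ⇒ θ = ω₀²/(2|α|) = 9130 rad = 1453 rev.

≈ 1450 revolutions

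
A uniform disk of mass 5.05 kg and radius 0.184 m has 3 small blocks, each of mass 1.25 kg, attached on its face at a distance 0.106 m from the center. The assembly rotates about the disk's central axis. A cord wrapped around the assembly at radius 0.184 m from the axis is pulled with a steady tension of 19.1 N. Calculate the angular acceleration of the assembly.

I_disk = ½MR² = ½(5.05)(0.184)² = 0.08549 kg·m².
I_blocks = 3·m·r² = 3(1.25)(0.106)² = 0.04213 kg·m².
Total I = 0.1276 kg·m².
τ = F r = (19.1)(0.184) = 3.514 N·m.
α = τ/I = 3.514/0.1276 = 27.54 rad/s².

α ≈ 27.5 rad/s²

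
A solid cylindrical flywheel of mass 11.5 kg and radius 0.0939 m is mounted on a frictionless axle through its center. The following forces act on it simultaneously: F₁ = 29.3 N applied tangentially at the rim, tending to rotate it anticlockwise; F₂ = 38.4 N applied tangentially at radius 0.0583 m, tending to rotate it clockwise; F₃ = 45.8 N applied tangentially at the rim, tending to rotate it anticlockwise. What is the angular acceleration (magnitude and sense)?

I = ½MR² = (1/2)(11.5)(0.0939)² = 0.05070 kg·m².
Taking anticlockwise as positive: τ₁ = +(29.3)(0.0939) = +2.751 N·m; τ₂ = −(38.4)(0.0583) = −2.239 N·m; τ₃ = +(45.8)(0.0939) = +4.301 N·m.
Net torque τ = 4.813 N·m.
α = τ/I = 4.813/0.05070 = 94.94 rad/s².

α ≈ 94.9 rad/s², anticlockwise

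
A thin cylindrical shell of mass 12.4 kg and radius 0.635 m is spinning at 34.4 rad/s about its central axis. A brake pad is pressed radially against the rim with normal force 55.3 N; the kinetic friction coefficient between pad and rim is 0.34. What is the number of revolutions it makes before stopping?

≈ 39.4 revolutions

I = MR² = (12.4)(0.635)² = 5.000 kg·m².
Friction force f = μN = (0.34)(55.3) = 18.80 N at the rim; torque magnitude τ = fR = 11.94 N·m, opposing ω.
|α| = τ/I = 11.94/5.000 = 2.388 rad/s² (deceleration).
ω² = ω₀² − 2|α|θ with ω = 0 ⇒ θ = ω₀²/(2|α|) = 247.8 rad = 39.44 rev.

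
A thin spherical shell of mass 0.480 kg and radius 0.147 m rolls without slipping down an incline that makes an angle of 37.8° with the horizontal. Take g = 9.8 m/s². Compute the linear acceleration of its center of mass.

a ≈ 3.60 m/s²

Translation along the incline: Mg sinθ − f = Ma.
Rotation about the center: fR = Iα with I = (2/3)MR². No-slip gives a = αR, so f = (I/R²)a = (2/3)M a.
Substituting: Mg sinθ = (1 + 0.6667)Ma, so a = g sinθ/(1 + 0.6667) = (9.8) sin 37.8° / 1.667 = 3.604 m/s².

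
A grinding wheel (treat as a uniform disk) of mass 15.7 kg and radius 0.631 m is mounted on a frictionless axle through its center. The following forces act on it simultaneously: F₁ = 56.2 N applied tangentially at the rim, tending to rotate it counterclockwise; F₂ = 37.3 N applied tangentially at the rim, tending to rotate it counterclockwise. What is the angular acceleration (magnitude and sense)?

I = ½MR² = (1/2)(15.7)(0.631)² = 3.126 kg·m².
Taking counterclockwise as positive: τ₁ = +(56.2)(0.631) = +35.46 N·m; τ₂ = +(37.3)(0.631) = +23.54 N·m.
Net torque τ = 59.00 N·m.
α = τ/I = 59.00/3.126 = 18.88 rad/s².

α ≈ 18.9 rad/s², counterclockwise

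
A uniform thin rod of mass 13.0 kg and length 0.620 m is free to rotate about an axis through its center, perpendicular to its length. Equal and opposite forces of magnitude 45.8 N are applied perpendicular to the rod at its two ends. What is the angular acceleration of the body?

I = (1/12)ML² = (1/12)(13.0)(0.620)² = 0.4164 kg·m².
The couple gives τ = F·(L/2) + F·(L/2) = F L = (45.8)(0.620) = 28.40 N·m.
Newton's second law for rotation, τ = Iα, gives α = τ/I = 28.40/0.4164 = 68.19 rad/s².

α ≈ 68.2 rad/s²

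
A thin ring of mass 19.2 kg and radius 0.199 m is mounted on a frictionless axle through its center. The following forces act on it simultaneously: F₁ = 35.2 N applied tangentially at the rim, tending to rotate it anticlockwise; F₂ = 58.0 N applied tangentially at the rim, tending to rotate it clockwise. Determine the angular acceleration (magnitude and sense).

I = MR² = (19.2)(0.199)² = 0.7603 kg·m².
Taking anticlockwise as positive: τ₁ = +(35.2)(0.199) = +7.005 N·m; τ₂ = −(58.0)(0.199) = −11.54 N·m.
Net torque τ = -4.537 N·m.
α = τ/I = -4.537/0.7603 = -5.967 rad/s².

α ≈ 5.97 rad/s², clockwise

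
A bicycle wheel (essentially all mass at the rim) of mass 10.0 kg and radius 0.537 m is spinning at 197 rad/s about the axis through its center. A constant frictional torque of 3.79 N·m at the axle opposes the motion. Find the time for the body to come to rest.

I = MR² = (10.0)(0.537)² = 2.884 kg·m².
The net torque has magnitude 3.79 N·m, opposing ω.
|α| = τ/I = 3.790/2.884 = 1.314 rad/s² (deceleration).
0 = ω₀ − |α|t ⇒ t = ω₀/|α| = 197/1.314 = 149.9 s.

t ≈ 150 s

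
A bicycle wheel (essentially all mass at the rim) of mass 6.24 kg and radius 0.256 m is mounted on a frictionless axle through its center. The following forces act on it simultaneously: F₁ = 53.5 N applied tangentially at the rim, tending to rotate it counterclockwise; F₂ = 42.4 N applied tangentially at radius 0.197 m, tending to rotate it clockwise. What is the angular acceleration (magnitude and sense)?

α ≈ 13.1 rad/s², counterclockwise

I = MR² = (6.24)(0.256)² = 0.4089 kg·m².
Taking counterclockwise as positive: τ₁ = +(53.5)(0.256) = +13.70 N·m; τ₂ = −(42.4)(0.197) = −8.353 N·m.
Net torque τ = 5.343 N·m.
α = τ/I = 5.343/0.4089 = 13.07 rad/s².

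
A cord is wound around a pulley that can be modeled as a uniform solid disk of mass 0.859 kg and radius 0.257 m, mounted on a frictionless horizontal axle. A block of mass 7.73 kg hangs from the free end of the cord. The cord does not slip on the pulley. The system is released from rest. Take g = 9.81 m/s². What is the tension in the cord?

T ≈ 3.99 N

I = ½MR² = (1/2)(0.859)(0.257)² = 0.02837 kg·m².
Block: mg − T = ma. Pulley: TR = Iα. No-slip: a = αR, so T = (I/R²)a = 0.4295·a.
Then mg = (m + 0.4295)a, so a = (7.73)(9.81)/(7.73 + 0.4295) = 9.294 m/s².
T = 0.4295·a = 3.992 N.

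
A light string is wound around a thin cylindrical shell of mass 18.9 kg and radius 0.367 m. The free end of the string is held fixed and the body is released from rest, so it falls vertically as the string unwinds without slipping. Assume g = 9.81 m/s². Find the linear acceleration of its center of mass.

Translation: Mg − T = Ma. Rotation about the center: TR = Iα with I = MR².
With a = αR: T = (I/R²)a = M a, so Mg = (1 + 1.000)Ma.
a = g/(1 + 1.000) = 9.81/2.000 = 4.905 m/s².

a ≈ 4.91 m/s²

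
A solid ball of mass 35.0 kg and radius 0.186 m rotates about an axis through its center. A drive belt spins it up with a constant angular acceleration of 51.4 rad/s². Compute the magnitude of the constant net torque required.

τ ≈ 24.9 N·m

I = (2/5)MR² = (2/5)(35.0)(0.186)² = 0.4843 kg·m².
τ = Iα = (0.4843)(51.40) = 24.90 N·m.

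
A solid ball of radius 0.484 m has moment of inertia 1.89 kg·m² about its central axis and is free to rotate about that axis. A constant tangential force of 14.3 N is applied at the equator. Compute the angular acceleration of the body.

α ≈ 3.66 rad/s²

τ = F R = (14.3)(0.484) = 6.921 N·m.
From τ = Iα: α = 6.921/1.890 = 3.662 rad/s².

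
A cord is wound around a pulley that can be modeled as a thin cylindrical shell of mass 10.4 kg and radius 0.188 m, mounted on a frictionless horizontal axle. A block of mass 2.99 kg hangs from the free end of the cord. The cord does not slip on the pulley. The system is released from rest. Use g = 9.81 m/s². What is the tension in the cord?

I = MR² = (10.4)(0.188)² = 0.3676 kg·m².
Block: mg − T = ma. Pulley: TR = Iα. No-slip: a = αR, so T = (I/R²)a = 10.40·a.
Then mg = (m + 10.40)a, so a = (2.99)(9.81)/(2.99 + 10.40) = 2.191 m/s².
T = 10.40·a = 22.78 N.

T ≈ 22.8 N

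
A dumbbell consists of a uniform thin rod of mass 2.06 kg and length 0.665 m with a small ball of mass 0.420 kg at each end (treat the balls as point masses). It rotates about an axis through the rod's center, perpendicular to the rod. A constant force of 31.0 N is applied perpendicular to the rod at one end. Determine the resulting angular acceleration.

α ≈ 61.1 rad/s²

I_rod = (1/12)ML² = (1/12)(2.06)(0.665)² = 0.07592 kg·m².
I_balls = 2·m·(L/2)² = 2(0.420)(0.3325)² = 0.09287 kg·m².
Total I = 0.1688 kg·m².
τ = F·(L/2) = (31.0)(0.333) = 10.31 N·m.
α = τ/I = 10.31/0.1688 = 61.07 rad/s².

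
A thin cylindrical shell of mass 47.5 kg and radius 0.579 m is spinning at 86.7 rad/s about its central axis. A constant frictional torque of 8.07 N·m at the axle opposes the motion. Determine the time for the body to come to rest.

t ≈ 171 s

I = MR² = (47.5)(0.579)² = 15.92 kg·m².
The net torque has magnitude 8.07 N·m, opposing ω.
|α| = τ/I = 8.070/15.92 = 0.5068 rad/s² (deceleration).
0 = ω₀ − |α|t ⇒ t = ω₀/|α| = 86.7/0.5068 = 171.1 s.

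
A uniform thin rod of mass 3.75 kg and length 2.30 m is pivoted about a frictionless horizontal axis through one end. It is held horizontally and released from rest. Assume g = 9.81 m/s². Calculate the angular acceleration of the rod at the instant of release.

α ≈ 6.40 rad/s²

About the pivot, I = (1/3)ML² = (1/3)(3.75)(2.30)² = 6.612 kg·m².
The weight acts at the center, a distance L/2 = 1.150 m from the pivot; τ = Mg(L/2) = 42.31 N·m.
α = τ/I = 42.31/6.612 = 6.398 rad/s².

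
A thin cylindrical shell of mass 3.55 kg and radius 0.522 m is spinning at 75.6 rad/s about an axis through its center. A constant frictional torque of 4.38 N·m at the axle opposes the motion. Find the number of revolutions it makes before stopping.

≈ 100 revolutions

I = MR² = (3.55)(0.522)² = 0.9673 kg·m².
The net torque has magnitude 4.38 N·m, opposing ω.
|α| = τ/I = 4.380/0.9673 = 4.528 rad/s² (deceleration).
ω² = ω₀² − 2|α|θ with ω = 0 ⇒ θ = ω₀²/(2|α|) = 631.1 rad = 100.4 rev.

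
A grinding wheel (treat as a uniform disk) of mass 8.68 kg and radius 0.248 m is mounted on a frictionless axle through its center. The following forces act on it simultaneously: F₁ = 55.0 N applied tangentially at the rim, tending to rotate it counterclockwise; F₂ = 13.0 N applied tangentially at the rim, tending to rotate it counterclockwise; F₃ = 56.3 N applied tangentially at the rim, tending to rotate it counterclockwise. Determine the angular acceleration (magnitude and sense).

α ≈ 115 rad/s², counterclockwise

I = ½MR² = (1/2)(8.68)(0.248)² = 0.2669 kg·m².
Taking counterclockwise as positive: τ₁ = +(55.0)(0.248) = +13.64 N·m; τ₂ = +(13.0)(0.248) = +3.224 N·m; τ₃ = +(56.3)(0.248) = +13.96 N·m.
Net torque τ = 30.83 N·m.
α = τ/I = 30.83/0.2669 = 115.5 rad/s².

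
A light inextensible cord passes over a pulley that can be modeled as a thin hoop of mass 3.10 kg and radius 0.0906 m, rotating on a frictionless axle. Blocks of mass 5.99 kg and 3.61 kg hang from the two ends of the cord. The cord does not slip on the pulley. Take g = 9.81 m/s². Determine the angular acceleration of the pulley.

α ≈ 20.3 rad/s²

I = MR² = (3.10)(0.0906)² = 0.02545 kg·m².
Heavier block: m₁g − T₁ = m₁a. Lighter block: T₂ − m₂g = m₂a.
Pulley: (T₁ − T₂)R = Iα = I(a/R), so T₁ − T₂ = (I/R²)a = 1·M_p a = 3.100·a.
Adding the three: (m₁ − m₂)g = (m₁ + m₂ + 3.100)a, so a = (5.99 − 3.61)(9.81)/(5.99 + 3.61 + 3.100) = 1.838 m/s².
α = a/R = 1.838/0.0906 = 20.29 rad/s².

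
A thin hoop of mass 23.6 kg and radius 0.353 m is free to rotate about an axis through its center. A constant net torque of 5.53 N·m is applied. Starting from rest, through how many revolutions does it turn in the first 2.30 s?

I = MR² = (23.6)(0.353)² = 2.941 kg·m².
α = τ/I = 5.53/2.941 = 1.880 rad/s².
θ = ½αt² = ½(1.880)(2.30)² = 4.974 rad.
Revolutions = θ/(2π) = 0.7916.

≈ 0.792 revolutions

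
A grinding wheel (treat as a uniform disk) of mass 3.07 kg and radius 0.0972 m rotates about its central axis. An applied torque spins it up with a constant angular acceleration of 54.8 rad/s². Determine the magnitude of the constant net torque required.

τ ≈ 0.795 N·m

I = ½MR² = (1/2)(3.07)(0.0972)² = 0.01450 kg·m².
τ = Iα = (0.01450)(54.80) = 0.7947 N·m.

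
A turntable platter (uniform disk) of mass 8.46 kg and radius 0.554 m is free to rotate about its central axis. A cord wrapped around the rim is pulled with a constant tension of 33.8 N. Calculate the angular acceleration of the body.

α ≈ 14.4 rad/s²

I = ½MR² = (1/2)(8.46)(0.554)² = 1.298 kg·m².
τ = F R = (33.8)(0.554) = 18.73 N·m.
From τ = Iα: α = 18.73/1.298 = 14.42 rad/s².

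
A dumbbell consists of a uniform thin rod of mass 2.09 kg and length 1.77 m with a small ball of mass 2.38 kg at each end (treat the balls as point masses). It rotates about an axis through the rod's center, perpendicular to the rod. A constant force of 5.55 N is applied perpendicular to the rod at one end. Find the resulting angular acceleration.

α ≈ 1.15 rad/s²

I_rod = (1/12)ML² = (1/12)(2.09)(1.77)² = 0.5456 kg·m².
I_balls = 2·m·(L/2)² = 2(2.38)(0.8850)² = 3.728 kg·m².
Total I = 4.274 kg·m².
τ = F·(L/2) = (5.55)(0.885) = 4.912 N·m.
α = τ/I = 4.912/4.274 = 1.149 rad/s².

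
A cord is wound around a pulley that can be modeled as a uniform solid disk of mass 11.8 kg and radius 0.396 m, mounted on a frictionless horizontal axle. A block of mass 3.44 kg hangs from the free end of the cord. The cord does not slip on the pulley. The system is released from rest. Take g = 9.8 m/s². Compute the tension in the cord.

I = ½MR² = (1/2)(11.8)(0.396)² = 0.9252 kg·m².
Block: mg − T = ma. Pulley: TR = Iα. No-slip: a = αR, so T = (I/R²)a = 5.900·a.
Then mg = (m + 5.900)a, so a = (3.44)(9.8)/(3.44 + 5.900) = 3.609 m/s².
T = 5.900·a = 21.30 N.

T ≈ 21.3 N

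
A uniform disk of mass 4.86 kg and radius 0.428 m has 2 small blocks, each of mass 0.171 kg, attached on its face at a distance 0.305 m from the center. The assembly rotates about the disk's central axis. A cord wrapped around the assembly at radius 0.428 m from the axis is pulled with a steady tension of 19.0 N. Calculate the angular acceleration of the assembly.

α ≈ 17.0 rad/s²

I_disk = ½MR² = ½(4.86)(0.428)² = 0.4451 kg·m².
I_blocks = 2·m·r² = 2(0.171)(0.305)² = 0.03181 kg·m².
Total I = 0.4770 kg·m².
τ = F r = (19.0)(0.428) = 8.132 N·m.
α = τ/I = 8.132/0.4770 = 17.05 rad/s².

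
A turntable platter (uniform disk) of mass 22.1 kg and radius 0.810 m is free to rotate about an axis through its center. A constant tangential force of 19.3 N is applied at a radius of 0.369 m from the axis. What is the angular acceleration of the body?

I = ½MR² = (1/2)(22.1)(0.810)² = 7.250 kg·m².
τ = F·r = (19.3)(0.369) = 7.122 N·m.
Newton's second law for rotation, τ = Iα, gives α = τ/I = 7.122/7.250 = 0.9823 rad/s².

α ≈ 0.982 rad/s²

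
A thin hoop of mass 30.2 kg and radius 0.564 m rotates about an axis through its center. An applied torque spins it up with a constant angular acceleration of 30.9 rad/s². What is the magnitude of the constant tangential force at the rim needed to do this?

F ≈ 526 N

I = MR² = (30.2)(0.564)² = 9.606 kg·m².
The required torque is τ = Iα = (9.606)(30.90) = 296.8 N·m.
A tangential force at the rim gives τ = FR, so F = τ/R = 296.8/0.564 = 526.3 N.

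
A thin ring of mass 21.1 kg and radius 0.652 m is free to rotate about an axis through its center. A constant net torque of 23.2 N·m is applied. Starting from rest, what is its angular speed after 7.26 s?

I = MR² = (21.1)(0.652)² = 8.970 kg·m².
α = τ/I = 23.2/8.970 = 2.586 rad/s².
ω = ω₀ + αt = 0 + (2.586)(7.26) = 18.78 rad/s.

ω ≈ 18.8 rad/s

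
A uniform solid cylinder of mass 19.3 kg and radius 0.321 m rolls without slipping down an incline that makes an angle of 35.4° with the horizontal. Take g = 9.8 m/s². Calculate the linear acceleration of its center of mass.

a ≈ 3.78 m/s²

Translation along the incline: Mg sinθ − f = Ma.
Rotation about the center: fR = Iα with I = ½MR². No-slip gives a = αR, so f = (I/R²)a = (1/2)M a.
Substituting: Mg sinθ = (1 + 0.5000)Ma, so a = g sinθ/(1 + 0.5000) = (9.8) sin 35.4° / 1.500 = 3.785 m/s².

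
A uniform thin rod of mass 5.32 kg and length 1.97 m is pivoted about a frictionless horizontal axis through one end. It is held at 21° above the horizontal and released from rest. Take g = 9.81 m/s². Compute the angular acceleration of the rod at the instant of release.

About the pivot, I = (1/3)ML² = (1/3)(5.32)(1.97)² = 6.882 kg·m².
The weight acts at the center, a distance L/2 = 0.9850 m from the pivot; τ = Mg(L/2) cos 21° = 47.99 N·m.
α = τ/I = 47.99/6.882 = 6.973 rad/s².

α ≈ 6.97 rad/s²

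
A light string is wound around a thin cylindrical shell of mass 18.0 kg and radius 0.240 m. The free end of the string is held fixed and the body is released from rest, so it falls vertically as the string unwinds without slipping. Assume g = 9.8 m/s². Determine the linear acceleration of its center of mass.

Translation: Mg − T = Ma. Rotation about the center: TR = Iα with I = MR².
With a = αR: T = (I/R²)a = M a, so Mg = (1 + 1.000)Ma.
a = g/(1 + 1.000) = 9.8/2.000 = 4.900 m/s².

a ≈ 4.90 m/s²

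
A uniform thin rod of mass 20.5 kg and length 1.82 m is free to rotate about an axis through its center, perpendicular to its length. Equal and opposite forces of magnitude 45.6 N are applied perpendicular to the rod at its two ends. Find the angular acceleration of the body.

I = (1/12)ML² = (1/12)(20.5)(1.82)² = 5.659 kg·m².
The couple gives τ = F·(L/2) + F·(L/2) = F L = (45.6)(1.82) = 82.99 N·m.
From τ = Iα: α = 82.99/5.659 = 14.67 rad/s².

α ≈ 14.7 rad/s²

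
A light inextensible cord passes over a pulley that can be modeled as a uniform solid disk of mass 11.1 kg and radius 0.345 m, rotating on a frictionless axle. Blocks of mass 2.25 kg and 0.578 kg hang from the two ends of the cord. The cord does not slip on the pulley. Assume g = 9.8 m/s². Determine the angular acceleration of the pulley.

I = ½MR² = (1/2)(11.1)(0.345)² = 0.6606 kg·m².
Heavier block: m₁g − T₁ = m₁a. Lighter block: T₂ − m₂g = m₂a.
Pulley: (T₁ − T₂)R = Iα = I(a/R), so T₁ − T₂ = (I/R²)a = (1/2)M_p a = 5.550·a.
Adding the three: (m₁ − m₂)g = (m₁ + m₂ + 5.550)a, so a = (2.25 − 0.578)(9.8)/(2.25 + 0.578 + 5.550) = 1.956 m/s².
α = a/R = 1.956/0.345 = 5.669 rad/s².

α ≈ 5.67 rad/s²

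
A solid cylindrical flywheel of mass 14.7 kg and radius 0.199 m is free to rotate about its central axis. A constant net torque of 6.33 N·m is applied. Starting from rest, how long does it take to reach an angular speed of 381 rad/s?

I = ½MR² = (1/2)(14.7)(0.199)² = 0.2911 kg·m².
α = τ/I = 6.33/0.2911 = 21.75 rad/s².
ω = αt ⇒ t = ω/α = 381/21.75 = 17.52 s.

t ≈ 17.5 s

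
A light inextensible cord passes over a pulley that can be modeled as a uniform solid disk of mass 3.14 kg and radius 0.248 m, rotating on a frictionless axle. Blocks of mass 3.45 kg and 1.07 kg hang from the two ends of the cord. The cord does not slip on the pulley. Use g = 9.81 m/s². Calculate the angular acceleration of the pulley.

I = ½MR² = (1/2)(3.14)(0.248)² = 0.09656 kg·m².
Heavier block: m₁g − T₁ = m₁a. Lighter block: T₂ − m₂g = m₂a.
Pulley: (T₁ − T₂)R = Iα = I(a/R), so T₁ − T₂ = (I/R²)a = (1/2)M_p a = 1.570·a.
Adding the three: (m₁ − m₂)g = (m₁ + m₂ + 1.570)a, so a = (3.45 − 1.07)(9.81)/(3.45 + 1.07 + 1.570) = 3.834 m/s².
α = a/R = 3.834/0.248 = 15.46 rad/s².

α ≈ 15.5 rad/s²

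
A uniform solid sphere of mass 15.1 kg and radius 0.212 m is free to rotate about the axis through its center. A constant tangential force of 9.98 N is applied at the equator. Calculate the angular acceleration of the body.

I = (2/5)MR² = (2/5)(15.1)(0.212)² = 0.2715 kg·m².
τ = F R = (9.98)(0.212) = 2.116 N·m.
Newton's second law for rotation, τ = Iα, gives α = τ/I = 2.116/0.2715 = 7.794 rad/s².

α ≈ 7.79 rad/s²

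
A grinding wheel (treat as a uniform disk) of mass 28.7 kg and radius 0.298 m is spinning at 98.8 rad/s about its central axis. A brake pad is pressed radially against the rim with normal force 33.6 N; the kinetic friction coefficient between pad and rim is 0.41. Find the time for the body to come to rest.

t ≈ 30.7 s

I = ½MR² = (1/2)(28.7)(0.298)² = 1.274 kg·m².
Friction force f = μN = (0.41)(33.6) = 13.78 N at the rim; torque magnitude τ = fR = 4.105 N·m, opposing ω.
|α| = τ/I = 4.105/1.274 = 3.221 rad/s² (deceleration).
0 = ω₀ − |α|t ⇒ t = ω₀/|α| = 98.8/3.221 = 30.67 s.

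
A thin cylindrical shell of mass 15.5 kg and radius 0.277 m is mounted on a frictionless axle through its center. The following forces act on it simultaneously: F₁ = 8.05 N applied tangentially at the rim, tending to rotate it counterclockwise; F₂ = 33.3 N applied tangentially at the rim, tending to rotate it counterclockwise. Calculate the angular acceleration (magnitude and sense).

α ≈ 9.63 rad/s², counterclockwise

I = MR² = (15.5)(0.277)² = 1.189 kg·m².
Taking counterclockwise as positive: τ₁ = +(8.05)(0.277) = +2.230 N·m; τ₂ = +(33.3)(0.277) = +9.224 N·m.
Net torque τ = 11.45 N·m.
α = τ/I = 11.45/1.189 = 9.631 rad/s².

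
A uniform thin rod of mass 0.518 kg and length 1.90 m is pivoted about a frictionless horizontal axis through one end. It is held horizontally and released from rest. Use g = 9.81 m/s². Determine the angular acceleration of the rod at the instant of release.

α ≈ 7.74 rad/s²

About the pivot, I = (1/3)ML² = (1/3)(0.518)(1.90)² = 0.6233 kg·m².
The weight acts at the center, a distance L/2 = 0.9500 m from the pivot; τ = Mg(L/2) = 4.828 N·m.
α = τ/I = 4.828/0.6233 = 7.745 rad/s².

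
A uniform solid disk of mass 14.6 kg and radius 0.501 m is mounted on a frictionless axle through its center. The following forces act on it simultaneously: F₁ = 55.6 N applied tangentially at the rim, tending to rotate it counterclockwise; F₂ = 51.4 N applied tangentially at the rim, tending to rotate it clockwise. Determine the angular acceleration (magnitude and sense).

I = ½MR² = (1/2)(14.6)(0.501)² = 1.832 kg·m².
Taking counterclockwise as positive: τ₁ = +(55.6)(0.501) = +27.86 N·m; τ₂ = −(51.4)(0.501) = −25.75 N·m.
Net torque τ = 2.104 N·m.
α = τ/I = 2.104/1.832 = 1.148 rad/s².

α ≈ 1.15 rad/s², counterclockwise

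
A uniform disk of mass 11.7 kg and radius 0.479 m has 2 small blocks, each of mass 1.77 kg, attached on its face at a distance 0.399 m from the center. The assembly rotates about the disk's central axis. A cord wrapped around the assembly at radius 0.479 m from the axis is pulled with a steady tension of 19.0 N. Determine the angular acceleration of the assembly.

I_disk = ½MR² = ½(11.7)(0.479)² = 1.342 kg·m².
I_blocks = 2·m·r² = 2(1.77)(0.399)² = 0.5636 kg·m².
Total I = 1.906 kg·m².
τ = F r = (19.0)(0.479) = 9.101 N·m.
α = τ/I = 9.101/1.906 = 4.775 rad/s².

α ≈ 4.78 rad/s²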